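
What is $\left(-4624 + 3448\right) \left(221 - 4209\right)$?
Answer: $4689888$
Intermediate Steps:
$\left(-4624 + 3448\right) \left(221 - 4209\right) = \left(-1176\right) \left(-3988\right) = 4689888$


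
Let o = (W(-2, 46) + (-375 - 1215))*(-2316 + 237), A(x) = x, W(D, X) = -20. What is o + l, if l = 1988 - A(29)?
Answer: 3349149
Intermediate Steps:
o = 3347190 (o = (-20 + (-375 - 1215))*(-2316 + 237) = (-20 - 1590)*(-2079) = -1610*(-2079) = 3347190)
l = 1959 (l = 1988 - 1*29 = 1988 - 29 = 1959)
o + l = 3347190 + 1959 = 3349149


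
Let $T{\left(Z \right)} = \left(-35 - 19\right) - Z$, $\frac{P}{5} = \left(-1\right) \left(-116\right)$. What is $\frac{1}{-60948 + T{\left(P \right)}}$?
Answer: $- \frac{1}{61582} \approx -1.6239 \cdot 10^{-5}$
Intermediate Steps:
$P = 580$ ($P = 5 \left(\left(-1\right) \left(-116\right)\right) = 5 \cdot 116 = 580$)
$T{\left(Z \right)} = -54 - Z$
$\frac{1}{-60948 + T{\left(P \right)}} = \frac{1}{-60948 - 634} = \frac{1}{-61582} = - \frac{1}{61582}$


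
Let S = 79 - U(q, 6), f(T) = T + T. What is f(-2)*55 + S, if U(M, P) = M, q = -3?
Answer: -138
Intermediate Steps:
f(T) = 2*T
S = 82 (S = 79 - 1*(-3) = 79 + 3 = 82)
f(-2)*55 + S = (2*(-2))*55 + 82 = -4*55 + 82 = -220 + 82 = -138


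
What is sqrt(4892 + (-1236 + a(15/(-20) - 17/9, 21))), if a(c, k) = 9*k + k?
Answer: sqrt(3866) ≈ 62.177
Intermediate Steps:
a(c, k) = 10*k
sqrt(4892 + (-1236 + a(15/(-20) - 17/9, 21))) = sqrt(4892 + (-1236 + 10*21)) = sqrt(4892 + (-1236 + 210)) = sqrt(4892 - 1026) = sqrt(3866)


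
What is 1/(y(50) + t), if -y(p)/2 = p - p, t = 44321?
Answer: 1/44321 ≈ 2.2563e-5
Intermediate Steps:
y(p) = 0 (y(p) = -2*(p - p) = -2*0 = 0)
1/(y(50) + t) = 1/(0 + 44321) = 1/44321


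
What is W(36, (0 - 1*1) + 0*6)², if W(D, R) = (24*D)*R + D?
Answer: 685584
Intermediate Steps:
W(D, R) = D + 24*D*R (W(D, R) = 24*D*R + D = D + 24*D*R)
W(36, (0 - 1*1) + 0*6)² = (36*(1 + 24*((0 - 1*1) + 0*6)))² = (36*(1 + 24*((0 - 1) + 0)))² = (36*(1 + 24*(-1 + 0)))² = (36*(1 + 24*(-1)))² = (36*(1 - 24))² = (36*(-23))² = (-828)² = 685584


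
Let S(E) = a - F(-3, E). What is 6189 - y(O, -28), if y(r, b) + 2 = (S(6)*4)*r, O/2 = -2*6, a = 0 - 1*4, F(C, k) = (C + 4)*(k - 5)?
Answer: 5711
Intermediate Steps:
F(C, k) = (-5 + k)*(4 + C) (F(C, k) = (4 + C)*(-5 + k) = (-5 + k)*(4 + C))
a = -4 (a = 0 - 4 = -4)
O = -24 (O = 2*(-2*6) = 2*(-12) = -24)
S(E) = 1 - E (S(E) = -4 - (-20 - 5*(-3) + 4*E - 3*E) = -4 - (-20 + 15 + 4*E - 3*E) = -4 - (-5 + E) = -4 + (5 - E) = 1 - E)
y(r, b) = -2 - 20*r (y(r, b) = -2 + ((1 - 1*6)*4)*r = -2 + ((1 - 6)*4)*r = -2 + (-5*4)*r = -2 - 20*r)
6189 - y(O, -28) = 6189 - (-2 - 20*(-24)) = 6189 - (-2 + 480) = 6189 - 1*478 = 6189 - 478 = 5711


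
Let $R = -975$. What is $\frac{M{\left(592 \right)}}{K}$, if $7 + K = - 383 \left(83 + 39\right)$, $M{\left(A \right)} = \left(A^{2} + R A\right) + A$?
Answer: $\frac{226144}{46733} \approx 4.8391$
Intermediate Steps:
$M{\left(A \right)} = A^{2} - 974 A$ ($M{\left(A \right)} = \left(A^{2} - 975 A\right) + A = A^{2} - 974 A$)
$K = -46733$ ($K = -7 - 383 \left(83 + 39\right) = -7 - 46726 = -46733$)
$\frac{M{\left(592 \right)}}{K} = \frac{592 \left(-974 + 592\right)}{-46733} = 592 \left(-382\right) \left(- \frac{1}{46733}\right) = \left(-226144\right) \left(- \frac{1}{46733}\right) = \frac{226144}{46733}$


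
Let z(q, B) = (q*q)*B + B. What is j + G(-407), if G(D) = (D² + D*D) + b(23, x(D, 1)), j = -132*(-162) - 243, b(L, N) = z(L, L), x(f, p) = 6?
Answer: 364629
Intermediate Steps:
z(q, B) = B + B*q² (z(q, B) = q²*B + B = B*q² + B = B + B*q²)
b(L, N) = L*(1 + L²)
j = 21141 (j = 21384 - 243 = 21141)
G(D) = 12190 + 2*D² (G(D) = (D² + D*D) + (23 + 23³) = (D² + D²) + (23 + 12167) = 2*D² + 12190 = 12190 + 2*D²)
j + G(-407) = 21141 + (12190 + 2*(-407)²) = 21141 + (12190 + 2*165649) = 21141 + (12190 + 331298) = 21141 + 343488 = 364629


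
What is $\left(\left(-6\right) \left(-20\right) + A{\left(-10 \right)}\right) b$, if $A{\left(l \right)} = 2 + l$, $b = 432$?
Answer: $48384$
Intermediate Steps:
$\left(\left(-6\right) \left(-20\right) + A{\left(-10 \right)}\right) b = \left(\left(-6\right) \left(-20\right) + \left(2 - 10\right)\right) 432 = \left(120 - 8\right) 432 = 112 \cdot 432 = 48384$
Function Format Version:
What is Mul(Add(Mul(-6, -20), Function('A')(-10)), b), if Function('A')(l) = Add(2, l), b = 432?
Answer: 48384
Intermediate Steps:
Mul(Add(Mul(-6, -20), Function('A')(-10)), b) = Mul(Add(Mul(-6, -20), Add(2, -10)), 432) = Mul(Add(120, -8), 432) = Mul(112, 432) = 48384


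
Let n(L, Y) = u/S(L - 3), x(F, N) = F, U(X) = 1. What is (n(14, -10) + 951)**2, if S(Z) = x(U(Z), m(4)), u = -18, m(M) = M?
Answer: 870489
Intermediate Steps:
S(Z) = 1
n(L, Y) = -18 (n(L, Y) = -18/1 = -18*1 = -18)
(n(14, -10) + 951)**2 = (-18 + 951)**2 = 933**2 = 870489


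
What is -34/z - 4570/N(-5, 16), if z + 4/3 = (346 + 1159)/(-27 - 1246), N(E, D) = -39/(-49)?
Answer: -165094732/28821 ≈ -5728.3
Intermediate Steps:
N(E, D) = 39/49 (N(E, D) = -39*(-1/49) = 39/49)
z = -9607/3819 (z = -4/3 + (346 + 1159)/(-27 - 1246) = -4/3 + 1505/(-1273) = -4/3 + 1505*(-1/1273) = -4/3 - 1505/1273 = -9607/3819 ≈ -2.5156)
-34/z - 4570/N(-5, 16) = -34/(-9607/3819) - 4570/39/49 = -34*(-3819/9607) - 4570*49/39 = 129846/9607 - 223930/39 = -165094732/28821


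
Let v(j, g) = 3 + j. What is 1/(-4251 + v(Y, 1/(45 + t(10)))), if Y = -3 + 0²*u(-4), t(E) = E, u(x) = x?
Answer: -1/4251 ≈ -0.00023524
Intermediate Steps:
Y = -3 (Y = -3 + 0²*(-4) = -3 + 0*(-4) = -3 + 0 = -3)
1/(-4251 + v(Y, 1/(45 + t(10)))) = 1/(-4251 + (3 - 3)) = 1/(-4251 + 0) = 1/(-4251) = -1/4251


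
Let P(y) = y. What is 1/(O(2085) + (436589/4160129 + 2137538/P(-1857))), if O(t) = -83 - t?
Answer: -7725359553/25640202587533 ≈ -0.00030130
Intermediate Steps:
1/(O(2085) + (436589/4160129 + 2137538/P(-1857))) = 1/((-83 - 1*2085) + (436589/4160129 + 2137538/(-1857))) = 1/((-83 - 2085) + (436589*(1/4160129) + 2137538*(-1/1857))) = 1/(-2168 + (436589/4160129 - 2137538/1857)) = 1/(-2168 - 8891623076629/7725359553) = 1/(-25640202587533/7725359553) = -7725359553/25640202587533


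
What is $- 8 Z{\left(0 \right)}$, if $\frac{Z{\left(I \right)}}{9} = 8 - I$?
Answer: $-576$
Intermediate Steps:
$Z{\left(I \right)} = 72 - 9 I$ ($Z{\left(I \right)} = 9 \left(8 - I\right) = 72 - 9 I$)
$- 8 Z{\left(0 \right)} = - 8 \left(72 - 0\right) = - 8 \left(72 + 0\right) = \left(-8\right) 72 = -576$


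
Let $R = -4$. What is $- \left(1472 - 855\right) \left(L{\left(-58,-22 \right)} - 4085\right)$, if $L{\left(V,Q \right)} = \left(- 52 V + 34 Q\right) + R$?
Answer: $1123557$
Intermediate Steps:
$L{\left(V,Q \right)} = -4 - 52 V + 34 Q$ ($L{\left(V,Q \right)} = \left(- 52 V + 34 Q\right) - 4 = -4 - 52 V + 34 Q$)
$- \left(1472 - 855\right) \left(L{\left(-58,-22 \right)} - 4085\right) = - \left(1472 - 855\right) \left(\left(-4 - -3016 + 34 \left(-22\right)\right) - 4085\right) = - 617 \left(\left(-4 + 3016 - 748\right) - 4085\right) = - 617 \left(2264 - 4085\right) = - 617 \left(-1821\right) = \left(-1\right) \left(-1123557\right) = 1123557$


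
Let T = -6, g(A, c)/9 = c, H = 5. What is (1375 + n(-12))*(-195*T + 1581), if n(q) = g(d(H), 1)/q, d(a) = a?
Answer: 15122247/4 ≈ 3.7806e+6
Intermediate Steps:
g(A, c) = 9*c
n(q) = 9/q (n(q) = (9*1)/q = 9/q)
(1375 + n(-12))*(-195*T + 1581) = (1375 + 9/(-12))*(-195*(-6) + 1581) = (1375 + 9*(-1/12))*(1170 + 1581) = (1375 - 3/4)*2751 = (5497/4)*2751 = 15122247/4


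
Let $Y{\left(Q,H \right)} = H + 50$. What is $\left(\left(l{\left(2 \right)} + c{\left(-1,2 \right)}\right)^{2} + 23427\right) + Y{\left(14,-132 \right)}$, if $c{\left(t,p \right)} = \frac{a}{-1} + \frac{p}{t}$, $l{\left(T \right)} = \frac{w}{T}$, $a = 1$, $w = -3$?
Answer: $\frac{93461}{4} \approx 23365.0$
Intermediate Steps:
$Y{\left(Q,H \right)} = 50 + H$
$l{\left(T \right)} = - \frac{3}{T}$
$c{\left(t,p \right)} = -1 + \frac{p}{t}$ ($c{\left(t,p \right)} = 1 \frac{1}{-1} + \frac{p}{t} = 1 \left(-1\right) + \frac{p}{t} = -1 + \frac{p}{t}$)
$\left(\left(l{\left(2 \right)} + c{\left(-1,2 \right)}\right)^{2} + 23427\right) + Y{\left(14,-132 \right)} = \left(\left(- \frac{3}{2} + \frac{2 - -1}{-1}\right)^{2} + 23427\right) + \left(50 - 132\right) = \left(\left(\left(-3\right) \frac{1}{2} - \left(2 + 1\right)\right)^{2} + 23427\right) - 82 = \left(\left(- \frac{3}{2} - 3\right)^{2} + 23427\right) - 82 = \left(\left(- \frac{9}{2}\right)^{2} + 23427\right) - 82 = \left(\frac{81}{4} + 23427\right) - 82 = \frac{93789}{4} - 82 = \frac{93461}{4}$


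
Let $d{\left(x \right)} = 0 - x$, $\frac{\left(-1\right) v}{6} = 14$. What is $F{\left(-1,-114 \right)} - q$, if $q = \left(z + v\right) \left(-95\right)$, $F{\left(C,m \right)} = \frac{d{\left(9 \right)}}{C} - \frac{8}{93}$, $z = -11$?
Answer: $- \frac{838496}{93} \approx -9016.1$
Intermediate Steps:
$v = -84$ ($v = \left(-6\right) 14 = -84$)
$d{\left(x \right)} = - x$
$F{\left(C,m \right)} = - \frac{8}{93} - \frac{9}{C}$ ($F{\left(C,m \right)} = \frac{\left(-1\right) 9}{C} - \frac{8}{93} = - \frac{9}{C} - \frac{8}{93} = - \frac{8}{93} - \frac{9}{C}$)
$q = 9025$ ($q = \left(-11 - 84\right) \left(-95\right) = \left(-95\right) \left(-95\right) = 9025$)
$F{\left(-1,-114 \right)} - q = \left(- \frac{8}{93} - \frac{9}{-1}\right) - 9025 = \left(- \frac{8}{93} - -9\right) - 9025 = \left(- \frac{8}{93} + 9\right) - 9025 = \frac{829}{93} - 9025 = - \frac{838496}{93}$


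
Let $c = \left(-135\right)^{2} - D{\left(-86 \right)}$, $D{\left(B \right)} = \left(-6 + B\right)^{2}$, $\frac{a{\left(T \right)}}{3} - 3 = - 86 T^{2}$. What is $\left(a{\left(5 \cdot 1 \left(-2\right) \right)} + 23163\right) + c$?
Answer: $7133$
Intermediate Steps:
$a{\left(T \right)} = 9 - 258 T^{2}$ ($a{\left(T \right)} = 9 + 3 \left(- 86 T^{2}\right) = 9 - 258 T^{2}$)
$c = 9761$ ($c = \left(-135\right)^{2} - \left(-6 - 86\right)^{2} = 18225 - \left(-92\right)^{2} = 18225 - 8464 = 9761$)
$\left(a{\left(5 \cdot 1 \left(-2\right) \right)} + 23163\right) + c = \left(\left(9 - 258 \left(5 \cdot 1 \left(-2\right)\right)^{2}\right) + 23163\right) + 9761 = \left(\left(9 - 258 \left(5 \left(-2\right)\right)^{2}\right) + 23163\right) + 9761 = \left(\left(9 - 258 \left(-10\right)^{2}\right) + 23163\right) + 9761 = \left(\left(9 - 25800\right) + 23163\right) + 9761 = \left(-25791 + 23163\right) + 9761 = -2628 + 9761 = 7133$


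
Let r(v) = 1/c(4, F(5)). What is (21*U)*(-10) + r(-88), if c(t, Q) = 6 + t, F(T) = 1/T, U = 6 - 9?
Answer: 6301/10 ≈ 630.10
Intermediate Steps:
U = -3
r(v) = ⅒ (r(v) = 1/(6 + 4) = 1/10 = ⅒)
(21*U)*(-10) + r(-88) = (21*(-3))*(-10) + ⅒ = -63*(-10) + ⅒ = 630 + ⅒ = 6301/10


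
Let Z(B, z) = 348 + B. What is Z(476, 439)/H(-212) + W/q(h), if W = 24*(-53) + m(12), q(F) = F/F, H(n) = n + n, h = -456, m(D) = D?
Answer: -66883/53 ≈ -1261.9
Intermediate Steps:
H(n) = 2*n
q(F) = 1
W = -1260 (W = 24*(-53) + 12 = -1272 + 12 = -1260)
Z(476, 439)/H(-212) + W/q(h) = (348 + 476)/((2*(-212))) - 1260/1 = 824/(-424) - 1260*1 = 824*(-1/424) - 1260 = -103/53 - 1260 = -66883/53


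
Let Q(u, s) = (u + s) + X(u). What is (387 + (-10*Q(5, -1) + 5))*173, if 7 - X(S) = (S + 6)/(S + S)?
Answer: 50689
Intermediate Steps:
X(S) = 7 - (6 + S)/(2*S) (X(S) = 7 - (S + 6)/(S + S) = 7 - (6 + S)/(2*S))
Q(u, s) = 13/2 + s + u - 3/u (Q(u, s) = (u + s) + (13/2 - 3/u) = (s + u) + (13/2 - 3/u) = 13/2 + s + u - 3/u)
(387 + (-10*Q(5, -1) + 5))*173 = (387 + (-10*(13/2 - 1 + 5 - 3/5) + 5))*173 = (387 + (-10*(13/2 - 1 + 5 - 3*⅕) + 5))*173 = (387 + (-10*(13/2 - 1 + 5 - ⅗) + 5))*173 = (387 + (-10*99/10 + 5))*173 = (387 + (-99 + 5))*173 = (387 - 94)*173 = 293*173 = 50689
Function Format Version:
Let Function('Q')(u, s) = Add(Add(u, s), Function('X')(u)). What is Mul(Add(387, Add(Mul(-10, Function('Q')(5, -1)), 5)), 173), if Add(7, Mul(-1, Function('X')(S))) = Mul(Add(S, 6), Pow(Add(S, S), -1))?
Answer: 50689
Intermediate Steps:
Function('X')(S) = Add(7, Mul(Rational(-1, 2), Pow(S, -1), Add(6, S))) (Function('X')(S) = Add(7, Mul(-1, Mul(Add(S, 6), Pow(Add(S, S), -1)))) = Add(7, Mul(-1, Mul(Add(6, S), Pow(Mul(2, S), -1)))) = Add(7, Mul(-1, Mul(Add(6, S), Mul(Rational(1, 2), Pow(S, -1))))) = Add(7, Mul(-1, Mul(Rational(1, 2), Pow(S, -1), Add(6, S)))) = Add(7, Mul(Rational(-1, 2), Pow(S, -1), Add(6, S))))
Function('Q')(u, s) = Add(Rational(13, 2), s, u, Mul(-3, Pow(u, -1))) (Function('Q')(u, s) = Add(Add(u, s), Add(Rational(13, 2), Mul(-3, Pow(u, -1)))) = Add(Add(s, u), Add(Rational(13, 2), Mul(-3, Pow(u, -1)))) = Add(Rational(13, 2), s, u, Mul(-3, Pow(u, -1))))
Mul(Add(387, Add(Mul(-10, Function('Q')(5, -1)), 5)), 173) = Mul(Add(387, Add(Mul(-10, Add(Rational(13, 2), -1, 5, Mul(-3, Pow(5, -1)))), 5)), 173) = Mul(Add(387, Add(Mul(-10, Add(Rational(13, 2), -1, 5, Mul(-3, Rational(1, 5)))), 5)), 173) = Mul(Add(387, Add(Mul(-10, Add(Rational(13, 2), -1, 5, Rational(-3, 5))), 5)), 173) = Mul(Add(387, Add(Mul(-10, Rational(99, 10)), 5)), 173) = Mul(Add(387, Add(-99, 5)), 173) = Mul(Add(387, -94), 173) = Mul(293, 173) = 50689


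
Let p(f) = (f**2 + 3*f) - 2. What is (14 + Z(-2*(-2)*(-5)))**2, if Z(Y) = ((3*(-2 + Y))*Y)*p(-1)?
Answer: 27730756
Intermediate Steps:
p(f) = -2 + f**2 + 3*f
Z(Y) = -4*Y*(-6 + 3*Y) (Z(Y) = ((3*(-2 + Y))*Y)*(-2 + (-1)**2 + 3*(-1)) = ((-6 + 3*Y)*Y)*(-2 + 1 - 3) = (Y*(-6 + 3*Y))*(-4) = -4*Y*(-6 + 3*Y))
(14 + Z(-2*(-2)*(-5)))**2 = (14 + 12*(-2*(-2)*(-5))*(2 - (-2*(-2))*(-5)))**2 = (14 + 12*(4*(-5))*(2 - 4*(-5)))**2 = (14 + 12*(-20)*(2 - 1*(-20)))**2 = (14 + 12*(-20)*(2 + 20))**2 = (14 + 12*(-20)*22)**2 = (14 - 5280)**2 = (-5266)**2 = 27730756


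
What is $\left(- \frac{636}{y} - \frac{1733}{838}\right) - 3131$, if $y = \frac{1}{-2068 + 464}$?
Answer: $\frac{852255161}{838} \approx 1.017 \cdot 10^{6}$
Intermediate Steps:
$y = - \frac{1}{1604}$ ($y = \frac{1}{-1604} = - \frac{1}{1604} \approx -0.00062344$)
$\left(- \frac{636}{y} - \frac{1733}{838}\right) - 3131 = \left(- \frac{636}{- \frac{1}{1604}} - \frac{1733}{838}\right) - 3131 = \left(\left(-636\right) \left(-1604\right) - \frac{1733}{838}\right) - 3131 = \left(1020144 - \frac{1733}{838}\right) - 3131 = \frac{854878939}{838} - 3131 = \frac{852255161}{838}$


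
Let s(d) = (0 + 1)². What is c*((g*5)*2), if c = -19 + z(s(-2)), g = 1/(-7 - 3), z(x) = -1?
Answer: 20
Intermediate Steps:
s(d) = 1 (s(d) = 1² = 1)
g = -⅒ (g = 1/(-10) = -⅒ ≈ -0.10000)
c = -20 (c = -19 - 1 = -20)
c*((g*5)*2) = -20*(-⅒*5)*2 = -(-10)*2 = -20*(-1) = 20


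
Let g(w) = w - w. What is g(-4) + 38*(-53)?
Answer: -2014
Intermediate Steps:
g(w) = 0
g(-4) + 38*(-53) = 0 + 38*(-53) = 0 - 2014 = -2014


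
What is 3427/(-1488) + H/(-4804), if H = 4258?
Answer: -5699803/1787088 ≈ -3.1894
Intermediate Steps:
3427/(-1488) + H/(-4804) = 3427/(-1488) + 4258/(-4804) = 3427*(-1/1488) + 4258*(-1/4804) = -3427/1488 - 2129/2402 = -5699803/1787088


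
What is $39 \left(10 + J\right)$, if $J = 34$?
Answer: $1716$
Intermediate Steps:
$39 \left(10 + J\right) = 39 \left(10 + 34\right) = 39 \cdot 44 = 1716$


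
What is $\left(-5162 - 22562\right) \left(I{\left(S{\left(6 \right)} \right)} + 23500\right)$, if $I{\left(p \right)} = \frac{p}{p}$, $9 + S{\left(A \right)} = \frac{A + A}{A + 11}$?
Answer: $-651541724$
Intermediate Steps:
$S{\left(A \right)} = -9 + \frac{2 A}{11 + A}$ ($S{\left(A \right)} = -9 + \frac{A + A}{A + 11} = -9 + \frac{2 A}{11 + A}$)
$I{\left(p \right)} = 1$
$\left(-5162 - 22562\right) \left(I{\left(S{\left(6 \right)} \right)} + 23500\right) = \left(-5162 - 22562\right) \left(1 + 23500\right) = \left(-27724\right) 23501 = -651541724$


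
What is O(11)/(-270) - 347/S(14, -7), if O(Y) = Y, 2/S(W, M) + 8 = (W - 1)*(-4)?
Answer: 2810689/270 ≈ 10410.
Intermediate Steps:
S(W, M) = 2/(-4 - 4*W) (S(W, M) = 2/(-8 + (W - 1)*(-4)) = 2/(-8 + (-1 + W)*(-4)) = 2/(-8 + (4 - 4*W)) = 2/(-4 - 4*W))
O(11)/(-270) - 347/S(14, -7) = 11/(-270) - 347/((-1/(2 + 2*14))) = 11*(-1/270) - 347/((-1/(2 + 28))) = -11/270 - 347/((-1/30)) = -11/270 - 347/((-1*1/30)) = -11/270 - 347/(-1/30) = -11/270 - 347*(-30) = -11/270 + 10410 = 2810689/270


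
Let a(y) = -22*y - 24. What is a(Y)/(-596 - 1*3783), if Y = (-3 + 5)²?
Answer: 112/4379 ≈ 0.025577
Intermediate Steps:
Y = 4 (Y = 2² = 4)
a(y) = -24 - 22*y
a(Y)/(-596 - 1*3783) = (-24 - 22*4)/(-596 - 1*3783) = (-24 - 88)/(-596 - 3783) = -112/(-4379) = -112*(-1/4379) = 112/4379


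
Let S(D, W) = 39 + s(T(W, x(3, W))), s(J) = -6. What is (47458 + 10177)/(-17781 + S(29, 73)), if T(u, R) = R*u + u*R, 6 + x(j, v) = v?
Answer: -57635/17748 ≈ -3.2474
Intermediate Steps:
x(j, v) = -6 + v
T(u, R) = 2*R*u (T(u, R) = R*u + R*u = 2*R*u)
S(D, W) = 33 (S(D, W) = 39 - 6 = 33)
(47458 + 10177)/(-17781 + S(29, 73)) = (47458 + 10177)/(-17781 + 33) = 57635/(-17748) = 57635*(-1/17748) = -57635/17748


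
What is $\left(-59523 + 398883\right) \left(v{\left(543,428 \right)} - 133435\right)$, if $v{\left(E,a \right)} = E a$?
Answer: $33586119840$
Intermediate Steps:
$\left(-59523 + 398883\right) \left(v{\left(543,428 \right)} - 133435\right) = \left(-59523 + 398883\right) \left(543 \cdot 428 - 133435\right) = 339360 \left(232404 - 133435\right) = 339360 \cdot 98969 = 33586119840$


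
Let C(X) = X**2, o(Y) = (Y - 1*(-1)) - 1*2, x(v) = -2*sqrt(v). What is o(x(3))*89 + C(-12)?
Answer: 55 - 178*sqrt(3) ≈ -253.30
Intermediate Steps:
o(Y) = -1 + Y (o(Y) = (Y + 1) - 2 = (1 + Y) - 2 = -1 + Y)
o(x(3))*89 + C(-12) = (-1 - 2*sqrt(3))*89 + (-12)**2 = (-89 - 178*sqrt(3)) + 144 = 55 - 178*sqrt(3)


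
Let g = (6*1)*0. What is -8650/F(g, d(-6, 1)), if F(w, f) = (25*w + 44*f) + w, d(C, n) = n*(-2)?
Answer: 4325/44 ≈ 98.295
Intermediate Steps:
d(C, n) = -2*n
g = 0 (g = 6*0 = 0)
F(w, f) = 26*w + 44*f
-8650/F(g, d(-6, 1)) = -8650/(26*0 + 44*(-2*1)) = -8650/(0 + 44*(-2)) = -8650/(0 - 88) = -8650/(-88) = -8650*(-1/88) = 4325/44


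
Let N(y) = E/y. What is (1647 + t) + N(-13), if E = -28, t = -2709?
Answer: -13778/13 ≈ -1059.8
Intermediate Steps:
N(y) = -28/y
(1647 + t) + N(-13) = (1647 - 2709) - 28/(-13) = -1062 - 28*(-1/13) = -1062 + 28/13 = -13778/13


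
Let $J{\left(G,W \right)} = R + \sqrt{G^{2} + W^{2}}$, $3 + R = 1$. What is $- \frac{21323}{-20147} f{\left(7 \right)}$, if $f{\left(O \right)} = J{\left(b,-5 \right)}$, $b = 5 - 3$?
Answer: $- \frac{42646}{20147} + \frac{21323 \sqrt{29}}{20147} \approx 3.5828$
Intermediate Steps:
$R = -2$ ($R = -3 + 1 = -2$)
$b = 2$
$J{\left(G,W \right)} = -2 + \sqrt{G^{2} + W^{2}}$
$f{\left(O \right)} = -2 + \sqrt{29}$ ($f{\left(O \right)} = -2 + \sqrt{2^{2} + \left(-5\right)^{2}} = -2 + \sqrt{4 + 25} = -2 + \sqrt{29}$)
$- \frac{21323}{-20147} f{\left(7 \right)} = - \frac{21323}{-20147} \left(-2 + \sqrt{29}\right) = \left(-21323\right) \left(- \frac{1}{20147}\right) \left(-2 + \sqrt{29}\right) = \frac{21323 \left(-2 + \sqrt{29}\right)}{20147} = - \frac{42646}{20147} + \frac{21323 \sqrt{29}}{20147}$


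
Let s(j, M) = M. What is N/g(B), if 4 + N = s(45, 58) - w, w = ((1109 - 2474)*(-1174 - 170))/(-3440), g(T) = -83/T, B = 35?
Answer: -883890/3569 ≈ -247.66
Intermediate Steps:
w = -22932/43 (w = -1365*(-1344)*(-1/3440) = 1834560*(-1/3440) = -22932/43 ≈ -533.30)
N = 25254/43 (N = -4 + (58 - 1*(-22932/43)) = -4 + (58 + 22932/43) = -4 + 25426/43 = 25254/43 ≈ 587.30)
N/g(B) = 25254/(43*((-83/35))) = 25254/(43*((-83*1/35))) = 25254/(43*(-83/35)) = (25254/43)*(-35/83) = -883890/3569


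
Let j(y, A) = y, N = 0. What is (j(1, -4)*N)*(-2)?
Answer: 0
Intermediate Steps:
(j(1, -4)*N)*(-2) = (1*0)*(-2) = 0*(-2) = 0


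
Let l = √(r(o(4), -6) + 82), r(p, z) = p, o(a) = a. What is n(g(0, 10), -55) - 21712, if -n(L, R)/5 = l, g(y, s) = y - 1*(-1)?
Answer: -21712 - 5*√86 ≈ -21758.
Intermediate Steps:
g(y, s) = 1 + y (g(y, s) = y + 1 = 1 + y)
l = √86 (l = √(4 + 82) = √86 ≈ 9.2736)
n(L, R) = -5*√86
n(g(0, 10), -55) - 21712 = -5*√86 - 21712 = -21712 - 5*√86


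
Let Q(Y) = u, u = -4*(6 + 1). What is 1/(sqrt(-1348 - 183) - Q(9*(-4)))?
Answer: 28/2315 - I*sqrt(1531)/2315 ≈ 0.012095 - 0.016902*I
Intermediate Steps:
u = -28 (u = -4*7 = -28)
Q(Y) = -28
1/(sqrt(-1348 - 183) - Q(9*(-4))) = 1/(sqrt(-1348 - 183) - 1*(-28)) = 1/(sqrt(-1531) + 28) = 1/(I*sqrt(1531) + 28) = 1/(28 + I*sqrt(1531))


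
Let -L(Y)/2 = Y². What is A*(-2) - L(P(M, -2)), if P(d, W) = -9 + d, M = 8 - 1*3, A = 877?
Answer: -1722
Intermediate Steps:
M = 5 (M = 8 - 3 = 5)
L(Y) = -2*Y²
A*(-2) - L(P(M, -2)) = 877*(-2) - (-2)*(-9 + 5)² = -1754 - (-2)*(-4)² = -1754 - (-2)*16 = -1754 - 1*(-32) = -1754 + 32 = -1722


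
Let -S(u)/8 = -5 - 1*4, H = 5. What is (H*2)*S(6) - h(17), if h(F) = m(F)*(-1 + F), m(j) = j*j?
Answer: -3904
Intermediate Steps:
m(j) = j**2
S(u) = 72 (S(u) = -8*(-5 - 1*4) = -8*(-5 - 4) = -8*(-9) = 72)
h(F) = F**2*(-1 + F)
(H*2)*S(6) - h(17) = (5*2)*72 - 17**2*(-1 + 17) = 10*72 - 289*16 = 720 - 1*4624 = 720 - 4624 = -3904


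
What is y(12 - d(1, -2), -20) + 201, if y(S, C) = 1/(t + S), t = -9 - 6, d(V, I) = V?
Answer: 803/4 ≈ 200.75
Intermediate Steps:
t = -15
y(S, C) = 1/(-15 + S)
y(12 - d(1, -2), -20) + 201 = 1/(-15 + (12 - 1*1)) + 201 = 1/(-15 + (12 - 1)) + 201 = 1/(-15 + 11) + 201 = 1/(-4) + 201 = -¼ + 201 = 803/4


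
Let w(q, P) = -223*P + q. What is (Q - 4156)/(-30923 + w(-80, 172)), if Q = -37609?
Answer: 41765/69359 ≈ 0.60216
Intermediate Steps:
w(q, P) = q - 223*P
(Q - 4156)/(-30923 + w(-80, 172)) = (-37609 - 4156)/(-30923 + (-80 - 223*172)) = -41765/(-30923 + (-80 - 38356)) = -41765/(-30923 - 38436) = -41765/(-69359) = -41765*(-1/69359) = 41765/69359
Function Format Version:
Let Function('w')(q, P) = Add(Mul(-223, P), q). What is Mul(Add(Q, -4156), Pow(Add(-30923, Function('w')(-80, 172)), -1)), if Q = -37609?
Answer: Rational(41765, 69359) ≈ 0.60216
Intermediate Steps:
Function('w')(q, P) = Add(q, Mul(-223, P))
Mul(Add(Q, -4156), Pow(Add(-30923, Function('w')(-80, 172)), -1)) = Mul(Add(-37609, -4156), Pow(Add(-30923, Add(-80, Mul(-223, 172))), -1)) = Mul(-41765, Pow(Add(-30923, Add(-80, -38356)), -1)) = Mul(-41765, Pow(Add(-30923, -38436), -1)) = Mul(-41765, Pow(-69359, -1)) = Mul(-41765, Rational(-1, 69359)) = Rational(41765, 69359)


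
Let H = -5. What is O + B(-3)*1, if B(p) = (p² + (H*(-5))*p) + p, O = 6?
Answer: -63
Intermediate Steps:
B(p) = p² + 26*p (B(p) = (p² + (-5*(-5))*p) + p = (p² + 25*p) + p = p² + 26*p)
O + B(-3)*1 = 6 - 3*(26 - 3)*1 = 6 - 3*23*1 = 6 - 69*1 = 6 - 69 = -63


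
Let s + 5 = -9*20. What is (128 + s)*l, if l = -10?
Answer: 570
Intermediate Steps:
s = -185 (s = -5 - 9*20 = -5 - 180 = -185)
(128 + s)*l = (128 - 185)*(-10) = -57*(-10) = 570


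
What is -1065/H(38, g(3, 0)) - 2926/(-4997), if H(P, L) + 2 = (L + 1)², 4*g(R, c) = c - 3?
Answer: 4486294/8153 ≈ 550.26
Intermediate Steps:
g(R, c) = -¾ + c/4 (g(R, c) = (c - 3)/4 = (-3 + c)/4 = -¾ + c/4)
H(P, L) = -2 + (1 + L)² (H(P, L) = -2 + (L + 1)² = -2 + (1 + L)²)
-1065/H(38, g(3, 0)) - 2926/(-4997) = -1065/(-2 + (1 + (-¾ + (¼)*0))²) - 2926/(-4997) = -1065/(-2 + (1 + (-¾ + 0))²) - 2926*(-1/4997) = -1065/(-2 + (1 - ¾)²) + 154/263 = -1065/(-2 + (¼)²) + 154/263 = -1065/(-2 + 1/16) + 154/263 = -1065/(-31/16) + 154/263 = -1065*(-16/31) + 154/263 = 17040/31 + 154/263 = 4486294/8153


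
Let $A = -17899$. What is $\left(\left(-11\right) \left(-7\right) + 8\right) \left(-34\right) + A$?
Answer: $-20789$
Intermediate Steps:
$\left(\left(-11\right) \left(-7\right) + 8\right) \left(-34\right) + A = \left(\left(-11\right) \left(-7\right) + 8\right) \left(-34\right) - 17899 = \left(77 + 8\right) \left(-34\right) - 17899 = 85 \left(-34\right) - 17899 = -2890 - 17899 = -20789$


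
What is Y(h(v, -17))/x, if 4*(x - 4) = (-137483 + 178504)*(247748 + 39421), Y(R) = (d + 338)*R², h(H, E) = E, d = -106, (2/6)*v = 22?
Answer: 268192/11779959565 ≈ 2.2767e-5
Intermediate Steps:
v = 66 (v = 3*22 = 66)
Y(R) = 232*R² (Y(R) = (-106 + 338)*R² = 232*R²)
x = 11779959565/4 (x = 4 + ((-137483 + 178504)*(247748 + 39421))/4 = 4 + (41021*287169)/4 = 4 + (¼)*11779959549 = 4 + 11779959549/4 = 11779959565/4 ≈ 2.9450e+9)
Y(h(v, -17))/x = (232*(-17)²)/(11779959565/4) = (232*289)*(4/11779959565) = 67048*(4/11779959565) = 268192/11779959565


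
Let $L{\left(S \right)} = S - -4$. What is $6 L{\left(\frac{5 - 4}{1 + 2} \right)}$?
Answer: $26$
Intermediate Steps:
$L{\left(S \right)} = 4 + S$ ($L{\left(S \right)} = S + 4 = 4 + S$)
$6 L{\left(\frac{5 - 4}{1 + 2} \right)} = 6 \left(4 + \frac{5 - 4}{1 + 2}\right) = 6 \left(4 + 1 \cdot \frac{1}{3}\right) = 6 \left(4 + \frac{1}{3}\right) = 6 \cdot \frac{13}{3} = 26$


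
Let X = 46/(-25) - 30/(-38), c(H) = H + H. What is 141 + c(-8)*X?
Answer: 74959/475 ≈ 157.81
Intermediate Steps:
c(H) = 2*H
X = -499/475 (X = 46*(-1/25) - 30*(-1/38) = -46/25 + 15/19 = -499/475 ≈ -1.0505)
141 + c(-8)*X = 141 + (2*(-8))*(-499/475) = 141 - 16*(-499/475) = 141 + 7984/475 = 74959/475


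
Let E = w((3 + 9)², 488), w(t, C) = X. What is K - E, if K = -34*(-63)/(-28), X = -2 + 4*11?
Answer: -237/2 ≈ -118.50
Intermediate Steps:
X = 42 (X = -2 + 44 = 42)
w(t, C) = 42
K = -153/2 (K = 2142*(-1/28) = -153/2 ≈ -76.500)
E = 42
K - E = -153/2 - 1*42 = -153/2 - 42 = -237/2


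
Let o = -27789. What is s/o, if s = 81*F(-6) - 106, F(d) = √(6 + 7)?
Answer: 106/27789 - 27*√13/9263 ≈ -0.0066951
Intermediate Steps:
F(d) = √13
s = -106 + 81*√13 (s = 81*√13 - 106 = -106 + 81*√13 ≈ 186.05)
s/o = (-106 + 81*√13)/(-27789) = (-106 + 81*√13)*(-1/27789) = 106/27789 - 27*√13/9263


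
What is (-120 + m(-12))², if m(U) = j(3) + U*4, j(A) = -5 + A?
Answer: 28900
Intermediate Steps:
m(U) = -2 + 4*U (m(U) = (-5 + 3) + U*4 = -2 + 4*U)
(-120 + m(-12))² = (-120 + (-2 + 4*(-12)))² = (-120 + (-2 - 48))² = (-120 - 50)² = (-170)² = 28900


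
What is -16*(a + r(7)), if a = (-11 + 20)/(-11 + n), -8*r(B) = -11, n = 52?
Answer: -1046/41 ≈ -25.512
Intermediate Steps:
r(B) = 11/8 (r(B) = -⅛*(-11) = 11/8)
a = 9/41 (a = (-11 + 20)/(-11 + 52) = 9/41 ≈ 0.21951)
-16*(a + r(7)) = -16*(9/41 + 11/8) = -16*523/328 = -1046/41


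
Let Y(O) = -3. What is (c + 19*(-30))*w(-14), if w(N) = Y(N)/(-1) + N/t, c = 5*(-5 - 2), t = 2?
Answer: 2420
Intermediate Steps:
c = -35 (c = 5*(-7) = -35)
w(N) = 3 + N/2 (w(N) = -3/(-1) + N/2 = -3*(-1) + N*(1/2) = 3 + N/2)
(c + 19*(-30))*w(-14) = (-35 + 19*(-30))*(3 + (1/2)*(-14)) = (-35 - 570)*(3 - 7) = -605*(-4) = 2420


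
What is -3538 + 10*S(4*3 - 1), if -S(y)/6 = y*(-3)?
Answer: -1558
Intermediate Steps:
S(y) = 18*y (S(y) = -6*y*(-3) = -(-18)*y = 18*y)
-3538 + 10*S(4*3 - 1) = -3538 + 10*(18*(4*3 - 1)) = -3538 + 10*(18*(12 - 1)) = -3538 + 10*(18*11) = -3538 + 10*198 = -3538 + 1980 = -1558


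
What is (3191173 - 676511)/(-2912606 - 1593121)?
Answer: -2514662/4505727 ≈ -0.55810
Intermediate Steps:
(3191173 - 676511)/(-2912606 - 1593121) = 2514662/(-4505727) = 2514662*(-1/4505727) = -2514662/4505727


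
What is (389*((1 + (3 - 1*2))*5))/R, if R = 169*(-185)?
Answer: -778/6253 ≈ -0.12442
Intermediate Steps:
R = -31265
(389*((1 + (3 - 1*2))*5))/R = (389*((1 + (3 - 1*2))*5))/(-31265) = (389*((1 + (3 - 2))*5))*(-1/31265) = (389*((1 + 1)*5))*(-1/31265) = (389*(2*5))*(-1/31265) = (389*10)*(-1/31265) = 3890*(-1/31265) = -778/6253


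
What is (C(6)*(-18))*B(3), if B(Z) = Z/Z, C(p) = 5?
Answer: -90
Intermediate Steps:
B(Z) = 1
(C(6)*(-18))*B(3) = (5*(-18))*1 = -90*1 = -90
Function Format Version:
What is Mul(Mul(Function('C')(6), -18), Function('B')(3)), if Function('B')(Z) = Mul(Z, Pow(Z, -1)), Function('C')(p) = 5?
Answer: -90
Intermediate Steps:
Function('B')(Z) = 1
Mul(Mul(Function('C')(6), -18), Function('B')(3)) = Mul(Mul(5, -18), 1) = Mul(-90, 1) = -90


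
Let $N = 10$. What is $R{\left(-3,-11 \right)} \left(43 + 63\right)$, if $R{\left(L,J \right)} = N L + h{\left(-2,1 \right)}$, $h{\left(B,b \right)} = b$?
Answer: $-3074$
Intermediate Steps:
$R{\left(L,J \right)} = 1 + 10 L$ ($R{\left(L,J \right)} = 10 L + 1 = 1 + 10 L$)
$R{\left(-3,-11 \right)} \left(43 + 63\right) = \left(1 + 10 \left(-3\right)\right) \left(43 + 63\right) = \left(1 - 30\right) 106 = \left(-29\right) 106 = -3074$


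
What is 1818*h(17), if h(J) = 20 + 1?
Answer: 38178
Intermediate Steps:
h(J) = 21
1818*h(17) = 1818*21 = 38178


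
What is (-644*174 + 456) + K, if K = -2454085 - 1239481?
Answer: -3805166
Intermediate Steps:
K = -3693566
(-644*174 + 456) + K = (-644*174 + 456) - 3693566 = (-112056 + 456) - 3693566 = -111600 - 3693566 = -3805166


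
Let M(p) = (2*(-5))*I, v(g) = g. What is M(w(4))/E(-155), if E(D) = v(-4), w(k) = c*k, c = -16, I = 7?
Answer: 35/2 ≈ 17.500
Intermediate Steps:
w(k) = -16*k
M(p) = -70 (M(p) = (2*(-5))*7 = -10*7 = -70)
E(D) = -4
M(w(4))/E(-155) = -70/(-4) = -70*(-¼) = 35/2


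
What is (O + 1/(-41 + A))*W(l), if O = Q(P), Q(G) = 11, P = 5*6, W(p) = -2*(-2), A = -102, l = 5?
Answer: 6288/143 ≈ 43.972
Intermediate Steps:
W(p) = 4
P = 30
O = 11
(O + 1/(-41 + A))*W(l) = (11 + 1/(-41 - 102))*4 = (11 + 1/(-143))*4 = (11 - 1/143)*4 = (1572/143)*4 = 6288/143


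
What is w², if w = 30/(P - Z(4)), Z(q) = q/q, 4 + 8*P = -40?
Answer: 3600/169 ≈ 21.302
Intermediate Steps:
P = -11/2 (P = -½ + (⅛)*(-40) = -½ - 5 = -11/2 ≈ -5.5000)
Z(q) = 1
w = -60/13 (w = 30/(-11/2 - 1*1) = 30/(-11/2 - 1) = 30/(-13/2) = 30*(-2/13) = -60/13 ≈ -4.6154)
w² = (-60/13)² = 3600/169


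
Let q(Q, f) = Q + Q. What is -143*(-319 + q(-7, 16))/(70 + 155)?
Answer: 5291/25 ≈ 211.64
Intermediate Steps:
q(Q, f) = 2*Q
-143*(-319 + q(-7, 16))/(70 + 155) = -143*(-319 + 2*(-7))/(70 + 155) = -143*(-319 - 14)/225 = -(-47619)/225 = -143*(-37/25) = 5291/25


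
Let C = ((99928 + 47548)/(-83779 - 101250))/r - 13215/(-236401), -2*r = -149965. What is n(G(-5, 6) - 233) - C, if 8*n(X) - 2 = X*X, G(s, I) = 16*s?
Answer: 642650103399940506251/52477001263423880 ≈ 12246.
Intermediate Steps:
r = 149965/2 (r = -½*(-149965) = 149965/2 ≈ 74983.)
C = 366618427764023/6559625157927985 (C = ((99928 + 47548)/(-83779 - 101250))/(149965/2) - 13215/(-236401) = (147476/(-185029))*(2/149965) - 13215*(-1/236401) = (147476*(-1/185029))*(2/149965) + 13215/236401 = -147476/185029*2/149965 + 13215/236401 = -294952/27747873985 + 13215/236401 = 366618427764023/6559625157927985 ≈ 0.055890)
n(X) = ¼ + X²/8 (n(X) = ¼ + (X*X)/8 = ¼ + X²/8)
n(G(-5, 6) - 233) - C = (¼ + (16*(-5) - 233)²/8) - 1*366618427764023/6559625157927985 = (¼ + (-80 - 233)²/8) - 366618427764023/6559625157927985 = (¼ + (⅛)*(-313)²) - 366618427764023/6559625157927985 = (¼ + (⅛)*97969) - 366618427764023/6559625157927985 = (¼ + 97969/8) - 366618427764023/6559625157927985 = 97971/8 - 366618427764023/6559625157927985 = 642650103399940506251/52477001263423880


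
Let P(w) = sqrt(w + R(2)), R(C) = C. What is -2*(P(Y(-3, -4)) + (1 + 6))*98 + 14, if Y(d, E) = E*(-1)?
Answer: -1358 - 196*sqrt(6) ≈ -1838.1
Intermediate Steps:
Y(d, E) = -E
P(w) = sqrt(2 + w) (P(w) = sqrt(w + 2) = sqrt(2 + w))
-2*(P(Y(-3, -4)) + (1 + 6))*98 + 14 = -2*(sqrt(2 - 1*(-4)) + (1 + 6))*98 + 14 = -2*(sqrt(2 + 4) + 7)*98 + 14 = -2*(sqrt(6) + 7)*98 + 14 = -2*(7 + sqrt(6))*98 + 14 = (-14 - 2*sqrt(6))*98 + 14 = (-1372 - 196*sqrt(6)) + 14 = -1358 - 196*sqrt(6)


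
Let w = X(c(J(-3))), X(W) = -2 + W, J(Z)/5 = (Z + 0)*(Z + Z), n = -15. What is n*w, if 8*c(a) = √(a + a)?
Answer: 30 - 45*√5/4 ≈ 4.8442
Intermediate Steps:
J(Z) = 10*Z² (J(Z) = 5*((Z + 0)*(Z + Z)) = 5*(Z*(2*Z)) = 5*(2*Z²) = 10*Z²)
c(a) = √2*√a/8 (c(a) = √(a + a)/8 = √(2*a)/8 = (√2*√a)/8 = √2*√a/8)
w = -2 + 3*√5/4 (w = -2 + √2*√(10*(-3)²)/8 = -2 + √2*√(10*9)/8 = -2 + √2*√90/8 = -2 + √2*(3*√10)/8 = -2 + 3*√5/4 ≈ -0.32295)
n*w = -15*(-2 + 3*√5/4) = 30 - 45*√5/4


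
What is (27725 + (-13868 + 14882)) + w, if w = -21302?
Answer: 7437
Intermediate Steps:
(27725 + (-13868 + 14882)) + w = (27725 + (-13868 + 14882)) - 21302 = (27725 + 1014) - 21302 = 28739 - 21302 = 7437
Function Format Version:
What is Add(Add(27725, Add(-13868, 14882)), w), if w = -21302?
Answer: 7437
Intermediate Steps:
Add(Add(27725, Add(-13868, 14882)), w) = Add(Add(27725, Add(-13868, 14882)), -21302) = Add(Add(27725, 1014), -21302) = Add(28739, -21302) = 7437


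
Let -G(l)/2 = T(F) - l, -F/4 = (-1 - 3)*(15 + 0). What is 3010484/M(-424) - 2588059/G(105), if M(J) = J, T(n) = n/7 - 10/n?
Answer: -31990483163/1260022 ≈ -25389.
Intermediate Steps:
F = 240 (F = -4*(-1 - 3)*(15 + 0) = -(-16)*15 = -4*(-60) = 240)
T(n) = -10/n + n/7 (T(n) = n*(⅐) - 10/n = n/7 - 10/n = -10/n + n/7)
G(l) = -5753/84 + 2*l (G(l) = -2*((-10/240 + (⅐)*240) - l) = -2*((-10*1/240 + 240/7) - l) = -2*((-1/24 + 240/7) - l) = -2*(5753/168 - l) = -5753/84 + 2*l)
3010484/M(-424) - 2588059/G(105) = 3010484/(-424) - 2588059/(-5753/84 + 2*105) = 3010484*(-1/424) - 2588059/(-5753/84 + 210) = -752621/106 - 2588059/11887/84 = -752621/106 - 2588059*84/11887 = -752621/106 - 217396956/11887 = -31990483163/1260022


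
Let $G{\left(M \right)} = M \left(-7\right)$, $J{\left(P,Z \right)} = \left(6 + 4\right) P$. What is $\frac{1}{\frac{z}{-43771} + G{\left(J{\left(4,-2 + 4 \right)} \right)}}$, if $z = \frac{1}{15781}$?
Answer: $- \frac{690750151}{193410042281} \approx -0.0035714$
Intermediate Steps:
$J{\left(P,Z \right)} = 10 P$
$G{\left(M \right)} = - 7 M$
$z = \frac{1}{15781} \approx 6.3367 \cdot 10^{-5}$
$\frac{1}{\frac{z}{-43771} + G{\left(J{\left(4,-2 + 4 \right)} \right)}} = \frac{1}{\frac{1}{15781 \left(-43771\right)} - 7 \cdot 10 \cdot 4} = \frac{1}{\frac{1}{15781} \left(- \frac{1}{43771}\right) - 280} = \frac{1}{- \frac{1}{690750151} - 280} = \frac{1}{- \frac{193410042281}{690750151}} = - \frac{690750151}{193410042281}$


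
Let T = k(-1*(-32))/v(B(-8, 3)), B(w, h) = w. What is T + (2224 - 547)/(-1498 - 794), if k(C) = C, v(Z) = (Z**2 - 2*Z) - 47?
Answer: 6001/25212 ≈ 0.23802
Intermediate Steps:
v(Z) = -47 + Z**2 - 2*Z
T = 32/33 (T = (-1*(-32))/(-47 + (-8)**2 - 2*(-8)) = 32/(-47 + 64 + 16) = 32/33 ≈ 0.96970)
T + (2224 - 547)/(-1498 - 794) = 32/33 + (2224 - 547)/(-1498 - 794) = 32/33 + 1677/(-2292) = 32/33 + 1677*(-1/2292) = 32/33 - 559/764 = 6001/25212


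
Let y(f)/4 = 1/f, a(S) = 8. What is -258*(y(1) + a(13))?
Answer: -3096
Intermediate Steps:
y(f) = 4/f
-258*(y(1) + a(13)) = -258*(4/1 + 8) = -258*(4*1 + 8) = -258*(4 + 8) = -258*12 = -3096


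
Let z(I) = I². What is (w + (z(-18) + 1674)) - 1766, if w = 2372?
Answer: 2604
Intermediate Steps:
(w + (z(-18) + 1674)) - 1766 = (2372 + ((-18)² + 1674)) - 1766 = (2372 + (324 + 1674)) - 1766 = (2372 + 1998) - 1766 = 4370 - 1766 = 2604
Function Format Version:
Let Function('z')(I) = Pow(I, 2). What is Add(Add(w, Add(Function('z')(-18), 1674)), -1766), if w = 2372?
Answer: 2604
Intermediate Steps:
Add(Add(w, Add(Function('z')(-18), 1674)), -1766) = Add(Add(2372, Add(Pow(-18, 2), 1674)), -1766) = Add(Add(2372, Add(324, 1674)), -1766) = Add(Add(2372, 1998), -1766) = Add(4370, -1766) = 2604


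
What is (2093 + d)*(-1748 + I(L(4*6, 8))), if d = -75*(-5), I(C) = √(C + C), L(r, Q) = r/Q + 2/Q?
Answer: -4314064 + 1234*√26 ≈ -4.3078e+6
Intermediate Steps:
L(r, Q) = 2/Q + r/Q
I(C) = √2*√C (I(C) = √(2*C) = √2*√C)
d = 375
(2093 + d)*(-1748 + I(L(4*6, 8))) = (2093 + 375)*(-1748 + √2*√((2 + 4*6)/8)) = 2468*(-1748 + √2*√((2 + 24)/8)) = 2468*(-1748 + √2*√((⅛)*26)) = 2468*(-1748 + √2*√(13/4)) = 2468*(-1748 + √2*(√13/2)) = 2468*(-1748 + √26/2) = -4314064 + 1234*√26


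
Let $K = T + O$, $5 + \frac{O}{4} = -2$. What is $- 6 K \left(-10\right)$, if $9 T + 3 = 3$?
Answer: $-1680$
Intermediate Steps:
$O = -28$ ($O = -20 + 4 \left(-2\right) = -20 - 8 = -28$)
$T = 0$ ($T = - \frac{1}{3} + \frac{1}{9} \cdot 3 = - \frac{1}{3} + \frac{1}{3} = 0$)
$K = -28$ ($K = 0 - 28 = -28$)
$- 6 K \left(-10\right) = \left(-6\right) \left(-28\right) \left(-10\right) = 168 \left(-10\right) = -1680$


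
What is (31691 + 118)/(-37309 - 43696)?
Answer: -31809/81005 ≈ -0.39268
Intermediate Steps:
(31691 + 118)/(-37309 - 43696) = 31809/(-81005) = 31809*(-1/81005) = -31809/81005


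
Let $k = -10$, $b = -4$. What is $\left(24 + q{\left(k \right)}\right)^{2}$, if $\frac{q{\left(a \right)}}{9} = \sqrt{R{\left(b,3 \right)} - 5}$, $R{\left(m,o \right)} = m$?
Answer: $-153 + 1296 i \approx -153.0 + 1296.0 i$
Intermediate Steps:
$q{\left(a \right)} = 27 i$ ($q{\left(a \right)} = 9 \sqrt{-4 - 5} = 9 \sqrt{-9} = 9 \cdot 3 i = 27 i$)
$\left(24 + q{\left(k \right)}\right)^{2} = \left(24 + 27 i\right)^{2}$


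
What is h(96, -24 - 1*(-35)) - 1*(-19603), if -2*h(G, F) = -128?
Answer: 19667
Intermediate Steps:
h(G, F) = 64 (h(G, F) = -½*(-128) = 64)
h(96, -24 - 1*(-35)) - 1*(-19603) = 64 - 1*(-19603) = 64 + 19603 = 19667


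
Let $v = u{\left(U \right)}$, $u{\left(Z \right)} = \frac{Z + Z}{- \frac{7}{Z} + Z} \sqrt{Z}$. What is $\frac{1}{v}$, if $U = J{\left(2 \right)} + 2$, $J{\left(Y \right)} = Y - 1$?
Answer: $\frac{\sqrt{3}}{27} \approx 0.06415$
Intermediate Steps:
$J{\left(Y \right)} = -1 + Y$ ($J{\left(Y \right)} = Y - 1 = -1 + Y$)
$U = 3$ ($U = \left(-1 + 2\right) + 2 = 1 + 2 = 3$)
$u{\left(Z \right)} = \frac{2 Z^{\frac{3}{2}}}{Z - \frac{7}{Z}}$ ($u{\left(Z \right)} = \frac{2 Z}{Z - \frac{7}{Z}} \sqrt{Z} = \frac{2 Z^{\frac{3}{2}}}{Z - \frac{7}{Z}}$)
$v = 9 \sqrt{3}$ ($v = \frac{2 \cdot 3^{\frac{5}{2}}}{-7 + 3^{2}} = \frac{2 \cdot 9 \sqrt{3}}{-7 + 9} = \frac{2 \cdot 9 \sqrt{3}}{2} = 2 \cdot 9 \sqrt{3} \cdot \frac{1}{2} = 9 \sqrt{3} \approx 15.588$)
$\frac{1}{v} = \frac{1}{9 \sqrt{3}} = \frac{\sqrt{3}}{27}$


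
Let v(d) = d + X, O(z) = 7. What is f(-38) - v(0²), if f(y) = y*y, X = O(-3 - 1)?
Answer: 1437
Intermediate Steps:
X = 7
v(d) = 7 + d (v(d) = d + 7 = 7 + d)
f(y) = y²
f(-38) - v(0²) = (-38)² - (7 + 0²) = 1444 - (7 + 0) = 1444 - 1*7 = 1444 - 7 = 1437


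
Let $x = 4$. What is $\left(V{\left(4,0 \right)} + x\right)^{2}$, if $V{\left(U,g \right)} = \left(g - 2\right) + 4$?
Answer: $36$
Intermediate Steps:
$V{\left(U,g \right)} = 2 + g$ ($V{\left(U,g \right)} = \left(g - 2\right) + 4 = \left(-2 + g\right) + 4 = 2 + g$)
$\left(V{\left(4,0 \right)} + x\right)^{2} = \left(\left(2 + 0\right) + 4\right)^{2} = \left(2 + 4\right)^{2} = 6^{2} = 36$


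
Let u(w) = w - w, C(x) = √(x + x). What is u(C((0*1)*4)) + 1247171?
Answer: 1247171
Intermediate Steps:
C(x) = √2*√x (C(x) = √(2*x) = √2*√x)
u(w) = 0
u(C((0*1)*4)) + 1247171 = 0 + 1247171 = 1247171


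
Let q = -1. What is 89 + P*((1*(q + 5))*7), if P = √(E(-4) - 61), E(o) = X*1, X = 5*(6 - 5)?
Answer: 89 + 56*I*√14 ≈ 89.0 + 209.53*I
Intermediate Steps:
X = 5 (X = 5*1 = 5)
E(o) = 5 (E(o) = 5*1 = 5)
P = 2*I*√14 (P = √(5 - 61) = √(-56) = 2*I*√14 ≈ 7.4833*I)
89 + P*((1*(q + 5))*7) = 89 + (2*I*√14)*((1*(-1 + 5))*7) = 89 + (2*I*√14)*((1*4)*7) = 89 + (2*I*√14)*(4*7) = 89 + (2*I*√14)*28 = 89 + 56*I*√14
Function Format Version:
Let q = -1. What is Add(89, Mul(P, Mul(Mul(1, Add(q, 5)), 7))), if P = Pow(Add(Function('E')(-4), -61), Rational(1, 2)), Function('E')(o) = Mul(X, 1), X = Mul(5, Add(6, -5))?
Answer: Add(89, Mul(56, I, Pow(14, Rational(1, 2)))) ≈ Add(89.000, Mul(209.53, I))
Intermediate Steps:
X = 5 (X = Mul(5, 1) = 5)
Function('E')(o) = 5 (Function('E')(o) = Mul(5, 1) = 5)
P = Mul(2, I, Pow(14, Rational(1, 2))) (P = Pow(Add(5, -61), Rational(1, 2)) = Pow(-56, Rational(1, 2)) = Mul(2, I, Pow(14, Rational(1, 2))) ≈ Mul(7.4833, I))
Add(89, Mul(P, Mul(Mul(1, Add(q, 5)), 7))) = Add(89, Mul(Mul(2, I, Pow(14, Rational(1, 2))), Mul(Mul(1, Add(-1, 5)), 7))) = Add(89, Mul(Mul(2, I, Pow(14, Rational(1, 2))), Mul(Mul(1, 4), 7))) = Add(89, Mul(Mul(2, I, Pow(14, Rational(1, 2))), Mul(4, 7))) = Add(89, Mul(Mul(2, I, Pow(14, Rational(1, 2))), 28)) = Add(89, Mul(56, I, Pow(14, Rational(1, 2))))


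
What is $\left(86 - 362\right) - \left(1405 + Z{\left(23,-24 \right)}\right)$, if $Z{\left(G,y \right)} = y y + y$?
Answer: $-2233$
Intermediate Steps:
$Z{\left(G,y \right)} = y + y^{2}$ ($Z{\left(G,y \right)} = y^{2} + y = y + y^{2}$)
$\left(86 - 362\right) - \left(1405 + Z{\left(23,-24 \right)}\right) = \left(86 - 362\right) - \left(1405 - 24 \left(1 - 24\right)\right) = -276 - \left(1405 - -552\right) = -276 - \left(1405 + 552\right) = -276 - 1957 = -2233$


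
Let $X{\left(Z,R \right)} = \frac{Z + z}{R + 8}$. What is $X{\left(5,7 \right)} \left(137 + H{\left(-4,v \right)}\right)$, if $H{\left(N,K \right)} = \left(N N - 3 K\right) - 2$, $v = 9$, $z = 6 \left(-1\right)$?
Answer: $- \frac{124}{15} \approx -8.2667$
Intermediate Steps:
$z = -6$
$X{\left(Z,R \right)} = \frac{-6 + Z}{8 + R}$ ($X{\left(Z,R \right)} = \frac{Z - 6}{R + 8} = \frac{-6 + Z}{8 + R}$)
$H{\left(N,K \right)} = -2 + N^{2} - 3 K$ ($H{\left(N,K \right)} = \left(N^{2} - 3 K\right) - 2 = -2 + N^{2} - 3 K$)
$X{\left(5,7 \right)} \left(137 + H{\left(-4,v \right)}\right) = \frac{-6 + 5}{8 + 7} \left(137 - \left(29 - 16\right)\right) = \frac{1}{15} \left(-1\right) \left(137 - 13\right) = \left(- \frac{1}{15}\right) 124 = - \frac{124}{15}$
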